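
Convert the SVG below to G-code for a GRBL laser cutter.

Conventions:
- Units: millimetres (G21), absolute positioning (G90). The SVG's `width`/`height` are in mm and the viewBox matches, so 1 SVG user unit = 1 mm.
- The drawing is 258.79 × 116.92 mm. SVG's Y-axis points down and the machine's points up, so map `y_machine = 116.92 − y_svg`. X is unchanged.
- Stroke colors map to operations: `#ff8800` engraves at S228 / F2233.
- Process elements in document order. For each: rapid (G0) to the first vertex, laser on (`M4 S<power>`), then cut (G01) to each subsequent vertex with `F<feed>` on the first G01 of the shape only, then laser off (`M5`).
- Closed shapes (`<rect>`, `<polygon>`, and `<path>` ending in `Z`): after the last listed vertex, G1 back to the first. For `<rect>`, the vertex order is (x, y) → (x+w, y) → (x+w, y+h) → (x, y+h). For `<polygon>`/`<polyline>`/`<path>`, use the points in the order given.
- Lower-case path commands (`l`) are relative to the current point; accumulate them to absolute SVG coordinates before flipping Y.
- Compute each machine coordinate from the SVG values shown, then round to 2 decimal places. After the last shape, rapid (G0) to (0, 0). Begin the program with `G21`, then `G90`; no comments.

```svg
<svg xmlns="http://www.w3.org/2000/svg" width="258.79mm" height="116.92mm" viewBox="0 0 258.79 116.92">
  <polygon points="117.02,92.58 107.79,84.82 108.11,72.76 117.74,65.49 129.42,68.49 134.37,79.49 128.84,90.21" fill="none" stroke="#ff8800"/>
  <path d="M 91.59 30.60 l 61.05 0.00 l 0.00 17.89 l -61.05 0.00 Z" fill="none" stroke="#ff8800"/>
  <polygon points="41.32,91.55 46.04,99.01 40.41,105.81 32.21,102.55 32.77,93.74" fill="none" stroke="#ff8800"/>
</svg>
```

1 u = 1 mm; y_m = 116.92 − y.

[1] `<polygon>` regular polygon, #ff8800→engrave S228 F2233: (117.02,24.34) → (107.79,32.10) → (108.11,44.16) → (117.74,51.43) → (129.42,48.43) → (134.37,37.43) → (128.84,26.71) → (117.02,24.34) (closed)

[2] `<path>` rectangle, #ff8800→engrave S228 F2233: (91.59,86.32) → (152.64,86.32) → (152.64,68.43) → (91.59,68.43) → (91.59,86.32) (closed)

[3] `<polygon>` regular polygon, #ff8800→engrave S228 F2233: (41.32,25.37) → (46.04,17.91) → (40.41,11.11) → (32.21,14.37) → (32.77,23.18) → (41.32,25.37) (closed)

G21
G90
G0 X117.02 Y24.34
M4 S228
G01 X107.79 Y32.10 F2233
G01 X108.11 Y44.16
G01 X117.74 Y51.43
G01 X129.42 Y48.43
G01 X134.37 Y37.43
G01 X128.84 Y26.71
G01 X117.02 Y24.34
M5
G0 X91.59 Y86.32
M4 S228
G01 X152.64 Y86.32 F2233
G01 X152.64 Y68.43
G01 X91.59 Y68.43
G01 X91.59 Y86.32
M5
G0 X41.32 Y25.37
M4 S228
G01 X46.04 Y17.91 F2233
G01 X40.41 Y11.11
G01 X32.21 Y14.37
G01 X32.77 Y23.18
G01 X41.32 Y25.37
M5
G0 X0.00 Y0.00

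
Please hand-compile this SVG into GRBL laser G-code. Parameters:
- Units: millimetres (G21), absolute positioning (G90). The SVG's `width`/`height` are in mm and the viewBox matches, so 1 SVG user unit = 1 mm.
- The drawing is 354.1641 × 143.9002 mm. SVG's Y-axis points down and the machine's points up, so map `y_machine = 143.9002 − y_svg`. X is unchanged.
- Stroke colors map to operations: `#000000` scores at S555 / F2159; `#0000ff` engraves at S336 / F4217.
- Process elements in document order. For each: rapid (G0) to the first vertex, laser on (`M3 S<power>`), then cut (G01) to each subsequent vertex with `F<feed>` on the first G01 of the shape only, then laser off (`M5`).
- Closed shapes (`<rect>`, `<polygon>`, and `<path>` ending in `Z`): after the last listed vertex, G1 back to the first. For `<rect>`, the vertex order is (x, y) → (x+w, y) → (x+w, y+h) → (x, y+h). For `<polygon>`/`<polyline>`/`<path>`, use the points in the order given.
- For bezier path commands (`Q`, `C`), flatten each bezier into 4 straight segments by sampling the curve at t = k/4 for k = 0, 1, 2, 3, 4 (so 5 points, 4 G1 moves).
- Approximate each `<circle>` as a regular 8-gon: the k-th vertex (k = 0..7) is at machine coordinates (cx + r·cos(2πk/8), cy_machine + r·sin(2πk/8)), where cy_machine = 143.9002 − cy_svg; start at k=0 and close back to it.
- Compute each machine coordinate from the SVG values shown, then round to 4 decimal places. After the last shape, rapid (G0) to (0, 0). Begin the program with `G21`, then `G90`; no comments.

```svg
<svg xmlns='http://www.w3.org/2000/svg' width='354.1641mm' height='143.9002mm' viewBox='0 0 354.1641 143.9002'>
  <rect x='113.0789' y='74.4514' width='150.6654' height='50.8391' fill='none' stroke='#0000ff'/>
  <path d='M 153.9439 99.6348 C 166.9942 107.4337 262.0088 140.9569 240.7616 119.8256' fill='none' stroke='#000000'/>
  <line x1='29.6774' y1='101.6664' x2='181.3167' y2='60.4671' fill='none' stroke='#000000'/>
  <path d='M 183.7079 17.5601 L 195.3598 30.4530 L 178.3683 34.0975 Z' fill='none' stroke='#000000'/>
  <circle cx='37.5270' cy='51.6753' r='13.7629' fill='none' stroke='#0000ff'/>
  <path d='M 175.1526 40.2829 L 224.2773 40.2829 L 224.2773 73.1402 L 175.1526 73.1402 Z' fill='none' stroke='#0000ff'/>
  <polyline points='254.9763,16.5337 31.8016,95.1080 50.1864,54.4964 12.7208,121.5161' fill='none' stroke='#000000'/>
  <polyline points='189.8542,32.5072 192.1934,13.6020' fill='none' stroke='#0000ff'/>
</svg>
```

viewBox `0 0 354.1641 143.9002` with mm width/height → 1 unit = 1 mm. Flip: y_m = 143.9002 − y_svg.

**Shape 1** — `<rect>` rectangle, stroke `#0000ff` → engrave (S336, F4217). Machine vertices: (113.0789,69.4488) → (263.7443,69.4488) → (263.7443,18.6097) → (113.0789,18.6097) → (113.0789,69.4488). Closed: final G1 returns to the first vertex.

**Shape 2** — `<path>` cubic bezier, stroke `#000000` → score (S555, F2159). Control points (SVG): P0=(153.9439,99.6348), P1=(166.9942,107.4337), P2=(262.0088,140.9569), P3=(240.7616,119.8256); sampled at t=k/4. Machine vertices: (153.9439,44.2654) → (176.0026,34.8488) → (210.2143,23.3212) → (237.9952,17.2179) → (240.7616,24.0746). Open path.

**Shape 3** — `<line>` line segment, stroke `#000000` → score (S555, F2159). Machine vertices: (29.6774,42.2338) → (181.3167,83.4331). Open path.

**Shape 4** — `<path>` regular polygon, stroke `#000000` → score (S555, F2159). Machine vertices: (183.7079,126.3401) → (195.3598,113.4472) → (178.3683,109.8027) → (183.7079,126.3401). Closed: final G1 returns to the first vertex.

**Shape 5** — `<circle>` circle, stroke `#0000ff` → engrave (S336, F4217). Machine vertices: (51.2899,92.2249) → (47.2588,101.9567) → (37.5270,105.9878) → (27.7952,101.9567) → (23.7641,92.2249) → (27.7952,82.4931) → (37.5270,78.4620) → (47.2588,82.4931) → (51.2899,92.2249). Closed: final G1 returns to the first vertex.

**Shape 6** — `<path>` rectangle, stroke `#0000ff` → engrave (S336, F4217). Machine vertices: (175.1526,103.6173) → (224.2773,103.6173) → (224.2773,70.7600) → (175.1526,70.7600) → (175.1526,103.6173). Closed: final G1 returns to the first vertex.

**Shape 7** — `<polyline>` open polyline, stroke `#000000` → score (S555, F2159). Machine vertices: (254.9763,127.3665) → (31.8016,48.7922) → (50.1864,89.4038) → (12.7208,22.3841). Open path.

**Shape 8** — `<polyline>` line segment, stroke `#0000ff` → engrave (S336, F4217). Machine vertices: (189.8542,111.3930) → (192.1934,130.2982). Open path.

G21
G90
G0 X113.0789 Y69.4488
M3 S336
G01 X263.7443 Y69.4488 F4217
G01 X263.7443 Y18.6097
G01 X113.0789 Y18.6097
G01 X113.0789 Y69.4488
M5
G0 X153.9439 Y44.2654
M3 S555
G01 X176.0026 Y34.8488 F2159
G01 X210.2143 Y23.3212
G01 X237.9952 Y17.2179
G01 X240.7616 Y24.0746
M5
G0 X29.6774 Y42.2338
M3 S555
G01 X181.3167 Y83.4331 F2159
M5
G0 X183.7079 Y126.3401
M3 S555
G01 X195.3598 Y113.4472 F2159
G01 X178.3683 Y109.8027
G01 X183.7079 Y126.3401
M5
G0 X51.2899 Y92.2249
M3 S336
G01 X47.2588 Y101.9567 F4217
G01 X37.5270 Y105.9878
G01 X27.7952 Y101.9567
G01 X23.7641 Y92.2249
G01 X27.7952 Y82.4931
G01 X37.5270 Y78.4620
G01 X47.2588 Y82.4931
G01 X51.2899 Y92.2249
M5
G0 X175.1526 Y103.6173
M3 S336
G01 X224.2773 Y103.6173 F4217
G01 X224.2773 Y70.7600
G01 X175.1526 Y70.7600
G01 X175.1526 Y103.6173
M5
G0 X254.9763 Y127.3665
M3 S555
G01 X31.8016 Y48.7922 F2159
G01 X50.1864 Y89.4038
G01 X12.7208 Y22.3841
M5
G0 X189.8542 Y111.3930
M3 S336
G01 X192.1934 Y130.2982 F4217
M5
G0 X0.0000 Y0.0000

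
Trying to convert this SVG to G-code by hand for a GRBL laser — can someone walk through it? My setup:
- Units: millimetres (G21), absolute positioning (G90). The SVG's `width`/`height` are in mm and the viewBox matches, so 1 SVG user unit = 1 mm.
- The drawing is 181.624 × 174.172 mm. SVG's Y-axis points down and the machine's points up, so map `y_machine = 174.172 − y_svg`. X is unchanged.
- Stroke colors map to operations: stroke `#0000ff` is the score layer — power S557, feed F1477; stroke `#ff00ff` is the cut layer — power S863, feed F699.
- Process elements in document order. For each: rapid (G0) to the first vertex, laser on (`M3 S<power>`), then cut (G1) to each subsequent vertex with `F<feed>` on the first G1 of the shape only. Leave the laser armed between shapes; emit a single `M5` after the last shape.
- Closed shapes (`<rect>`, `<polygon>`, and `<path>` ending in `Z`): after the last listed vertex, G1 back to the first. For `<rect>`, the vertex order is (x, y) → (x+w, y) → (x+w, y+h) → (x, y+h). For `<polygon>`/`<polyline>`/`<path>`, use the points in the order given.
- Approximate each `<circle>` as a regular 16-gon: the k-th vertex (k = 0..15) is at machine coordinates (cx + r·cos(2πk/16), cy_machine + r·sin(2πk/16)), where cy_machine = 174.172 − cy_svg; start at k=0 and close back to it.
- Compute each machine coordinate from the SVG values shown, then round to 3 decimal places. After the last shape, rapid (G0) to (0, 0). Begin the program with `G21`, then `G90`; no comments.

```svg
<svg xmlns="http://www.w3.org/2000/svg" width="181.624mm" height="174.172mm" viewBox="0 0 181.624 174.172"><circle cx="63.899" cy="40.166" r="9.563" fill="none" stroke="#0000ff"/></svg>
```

G21
G90
G0 X73.462 Y134.006
M3 S557
G1 X72.734 Y137.666 F1477
G1 X70.661 Y140.768
G1 X67.559 Y142.841
G1 X63.899 Y143.569
G1 X60.239 Y142.841
G1 X57.137 Y140.768
G1 X55.064 Y137.666
G1 X54.336 Y134.006
G1 X55.064 Y130.346
G1 X57.137 Y127.244
G1 X60.239 Y125.171
G1 X63.899 Y124.443
G1 X67.559 Y125.171
G1 X70.661 Y127.244
G1 X72.734 Y130.346
G1 X73.462 Y134.006
M5
G0 X0.000 Y0.000

viewBox `0 0 181.624 174.172` with mm width/height → 1 unit = 1 mm. Flip: y_m = 174.172 − y_svg.

**Shape 1** — `<circle>` circle, stroke `#0000ff` → score (S557, F1477). Machine vertices: (73.462,134.006) → (72.734,137.666) → (70.661,140.768) → (67.559,142.841) → (63.899,143.569) → (60.239,142.841) → (57.137,140.768) → (55.064,137.666) → (54.336,134.006) → (55.064,130.346) → (57.137,127.244) → (60.239,125.171) → (63.899,124.443) → (67.559,125.171) → (70.661,127.244) → (72.734,130.346) → (73.462,134.006). Closed: final G1 returns to the first vertex.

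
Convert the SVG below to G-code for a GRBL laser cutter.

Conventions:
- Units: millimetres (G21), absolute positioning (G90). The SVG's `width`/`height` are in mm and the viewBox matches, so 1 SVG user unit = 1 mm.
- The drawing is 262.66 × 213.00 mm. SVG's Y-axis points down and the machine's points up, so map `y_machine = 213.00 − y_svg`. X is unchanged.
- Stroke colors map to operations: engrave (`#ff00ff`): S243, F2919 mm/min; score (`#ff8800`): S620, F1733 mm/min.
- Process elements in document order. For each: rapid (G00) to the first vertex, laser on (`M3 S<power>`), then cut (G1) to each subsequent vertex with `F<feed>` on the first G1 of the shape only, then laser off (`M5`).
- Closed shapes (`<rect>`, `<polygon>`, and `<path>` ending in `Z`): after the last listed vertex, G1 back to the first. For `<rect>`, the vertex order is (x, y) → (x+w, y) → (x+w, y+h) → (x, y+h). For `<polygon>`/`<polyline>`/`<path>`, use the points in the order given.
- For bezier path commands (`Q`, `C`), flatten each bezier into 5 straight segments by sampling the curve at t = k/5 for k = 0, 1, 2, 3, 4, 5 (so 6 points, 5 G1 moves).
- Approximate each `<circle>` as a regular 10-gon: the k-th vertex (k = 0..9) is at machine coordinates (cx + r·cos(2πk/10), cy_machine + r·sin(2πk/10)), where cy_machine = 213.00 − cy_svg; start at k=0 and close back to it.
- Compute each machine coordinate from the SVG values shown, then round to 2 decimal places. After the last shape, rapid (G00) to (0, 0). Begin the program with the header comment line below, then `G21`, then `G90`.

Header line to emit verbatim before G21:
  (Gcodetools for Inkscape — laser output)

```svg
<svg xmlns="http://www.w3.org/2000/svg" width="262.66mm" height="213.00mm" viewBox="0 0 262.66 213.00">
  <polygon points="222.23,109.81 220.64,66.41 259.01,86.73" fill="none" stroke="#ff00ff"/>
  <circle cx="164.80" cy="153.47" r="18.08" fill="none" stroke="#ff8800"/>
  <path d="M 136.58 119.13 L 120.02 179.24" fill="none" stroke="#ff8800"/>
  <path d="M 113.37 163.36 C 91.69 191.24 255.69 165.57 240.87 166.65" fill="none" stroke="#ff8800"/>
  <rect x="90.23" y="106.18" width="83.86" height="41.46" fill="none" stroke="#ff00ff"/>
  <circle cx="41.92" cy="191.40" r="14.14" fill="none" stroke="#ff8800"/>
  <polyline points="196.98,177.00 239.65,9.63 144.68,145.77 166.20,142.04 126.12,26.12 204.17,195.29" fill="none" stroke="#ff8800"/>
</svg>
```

(Gcodetools for Inkscape — laser output)
G21
G90
G00 X222.23 Y103.19
M3 S243
G1 X220.64 Y146.59 F2919
G1 X259.01 Y126.27
G1 X222.23 Y103.19
M5
G00 X182.88 Y59.53
M3 S620
G1 X179.43 Y70.16 F1733
G1 X170.39 Y76.73
G1 X159.21 Y76.73
G1 X150.17 Y70.16
G1 X146.72 Y59.53
G1 X150.17 Y48.90
G1 X159.21 Y42.33
G1 X170.39 Y42.33
G1 X179.43 Y48.90
G1 X182.88 Y59.53
M5
G00 X136.58 Y93.87
M3 S620
G1 X120.02 Y33.76 F1733
M5
G00 X113.37 Y49.64
M3 S620
G1 X119.73 Y38.70 F1733
G1 X153.15 Y36.75
G1 X196.15 Y39.95
G1 X231.22 Y44.43
G1 X240.87 Y46.35
M5
G00 X90.23 Y106.82
M3 S243
G1 X174.09 Y106.82 F2919
G1 X174.09 Y65.36
G1 X90.23 Y65.36
G1 X90.23 Y106.82
M5
G00 X56.06 Y21.60
M3 S620
G1 X53.36 Y29.91 F1733
G1 X46.29 Y35.05
G1 X37.55 Y35.05
G1 X30.48 Y29.91
G1 X27.78 Y21.60
G1 X30.48 Y13.29
G1 X37.55 Y8.15
G1 X46.29 Y8.15
G1 X53.36 Y13.29
G1 X56.06 Y21.60
M5
G00 X196.98 Y36.00
M3 S620
G1 X239.65 Y203.37 F1733
G1 X144.68 Y67.23
G1 X166.20 Y70.96
G1 X126.12 Y186.88
G1 X204.17 Y17.71
M5
G00 X0.00 Y0.00

viewBox `0 0 262.66 213.00` with mm width/height → 1 unit = 1 mm. Flip: y_m = 213.00 − y_svg.

**Shape 1** — `<polygon>` regular polygon, stroke `#ff00ff` → engrave (S243, F2919). Machine vertices: (222.23,103.19) → (220.64,146.59) → (259.01,126.27) → (222.23,103.19). Closed: final G1 returns to the first vertex.

**Shape 2** — `<circle>` circle, stroke `#ff8800` → score (S620, F1733). Machine vertices: (182.88,59.53) → (179.43,70.16) → (170.39,76.73) → (159.21,76.73) → (150.17,70.16) → (146.72,59.53) → (150.17,48.90) → (159.21,42.33) → (170.39,42.33) → (179.43,48.90) → (182.88,59.53). Closed: final G1 returns to the first vertex.

**Shape 3** — `<path>` line segment, stroke `#ff8800` → score (S620, F1733). Machine vertices: (136.58,93.87) → (120.02,33.76). Open path.

**Shape 4** — `<path>` cubic bezier, stroke `#ff8800` → score (S620, F1733). Control points (SVG): P0=(113.37,163.36), P1=(91.69,191.24), P2=(255.69,165.57), P3=(240.87,166.65); sampled at t=k/5. Machine vertices: (113.37,49.64) → (119.73,38.70) → (153.15,36.75) → (196.15,39.95) → (231.22,44.43) → (240.87,46.35). Open path.

**Shape 5** — `<rect>` rectangle, stroke `#ff00ff` → engrave (S243, F2919). Machine vertices: (90.23,106.82) → (174.09,106.82) → (174.09,65.36) → (90.23,65.36) → (90.23,106.82). Closed: final G1 returns to the first vertex.

**Shape 6** — `<circle>` circle, stroke `#ff8800` → score (S620, F1733). Machine vertices: (56.06,21.60) → (53.36,29.91) → (46.29,35.05) → (37.55,35.05) → (30.48,29.91) → (27.78,21.60) → (30.48,13.29) → (37.55,8.15) → (46.29,8.15) → (53.36,13.29) → (56.06,21.60). Closed: final G1 returns to the first vertex.

**Shape 7** — `<polyline>` open polyline, stroke `#ff8800` → score (S620, F1733). Machine vertices: (196.98,36.00) → (239.65,203.37) → (144.68,67.23) → (166.20,70.96) → (126.12,186.88) → (204.17,17.71). Open path.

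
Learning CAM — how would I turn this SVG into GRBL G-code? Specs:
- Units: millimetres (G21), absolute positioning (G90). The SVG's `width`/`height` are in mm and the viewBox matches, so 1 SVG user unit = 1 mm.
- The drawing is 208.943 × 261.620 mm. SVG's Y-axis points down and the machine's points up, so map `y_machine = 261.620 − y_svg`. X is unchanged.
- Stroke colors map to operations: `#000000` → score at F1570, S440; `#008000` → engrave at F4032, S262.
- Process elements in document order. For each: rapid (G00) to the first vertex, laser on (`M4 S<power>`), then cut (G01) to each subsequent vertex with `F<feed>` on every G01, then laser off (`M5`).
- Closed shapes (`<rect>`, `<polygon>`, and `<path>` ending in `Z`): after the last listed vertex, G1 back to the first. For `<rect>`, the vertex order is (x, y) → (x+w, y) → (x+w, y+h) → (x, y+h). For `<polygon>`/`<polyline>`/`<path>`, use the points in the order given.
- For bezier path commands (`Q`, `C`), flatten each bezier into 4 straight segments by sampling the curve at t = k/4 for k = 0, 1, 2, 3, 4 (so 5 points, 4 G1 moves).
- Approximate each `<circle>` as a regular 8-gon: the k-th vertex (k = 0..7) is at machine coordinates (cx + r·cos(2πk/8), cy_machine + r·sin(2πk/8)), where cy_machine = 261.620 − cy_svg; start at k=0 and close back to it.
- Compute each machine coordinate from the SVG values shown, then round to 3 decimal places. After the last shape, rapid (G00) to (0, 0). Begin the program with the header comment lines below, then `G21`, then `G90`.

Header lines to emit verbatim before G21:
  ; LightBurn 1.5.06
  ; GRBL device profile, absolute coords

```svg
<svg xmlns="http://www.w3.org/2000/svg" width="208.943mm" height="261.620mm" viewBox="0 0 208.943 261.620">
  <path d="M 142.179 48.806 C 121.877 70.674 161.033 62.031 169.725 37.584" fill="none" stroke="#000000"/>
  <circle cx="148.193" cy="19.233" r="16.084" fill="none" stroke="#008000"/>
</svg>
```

Since the viewBox matches the mm dimensions, user units are millimetres directly. The only transform is the Y-flip y_m = 261.620 − y_svg.

Shape 1 is a cubic bezier drawn with `<path>`. Its stroke #000000 means score at S440, F1570. After flipping Y the toolpath is (142.179,212.814) → (136.696,201.904) → (145.079,201.057) → (158.899,208.894) → (169.725,224.036).

Shape 2 is a circle drawn with `<circle>`. Its stroke #008000 means engrave at S262, F4032. After flipping Y the toolpath is (164.277,242.387) → (159.566,253.760) → (148.193,258.471) → (136.820,253.760) → (132.109,242.387) → (136.820,231.014) → (148.193,226.303) → (159.566,231.014) → (164.277,242.387), returning to the start.

; LightBurn 1.5.06
; GRBL device profile, absolute coords
G21
G90
G00 X142.179 Y212.814
M4 S440
G01 X136.696 Y201.904 F1570
G01 X145.079 Y201.057 F1570
G01 X158.899 Y208.894 F1570
G01 X169.725 Y224.036 F1570
M5
G00 X164.277 Y242.387
M4 S262
G01 X159.566 Y253.760 F4032
G01 X148.193 Y258.471 F4032
G01 X136.820 Y253.760 F4032
G01 X132.109 Y242.387 F4032
G01 X136.820 Y231.014 F4032
G01 X148.193 Y226.303 F4032
G01 X159.566 Y231.014 F4032
G01 X164.277 Y242.387 F4032
M5
G00 X0.000 Y0.000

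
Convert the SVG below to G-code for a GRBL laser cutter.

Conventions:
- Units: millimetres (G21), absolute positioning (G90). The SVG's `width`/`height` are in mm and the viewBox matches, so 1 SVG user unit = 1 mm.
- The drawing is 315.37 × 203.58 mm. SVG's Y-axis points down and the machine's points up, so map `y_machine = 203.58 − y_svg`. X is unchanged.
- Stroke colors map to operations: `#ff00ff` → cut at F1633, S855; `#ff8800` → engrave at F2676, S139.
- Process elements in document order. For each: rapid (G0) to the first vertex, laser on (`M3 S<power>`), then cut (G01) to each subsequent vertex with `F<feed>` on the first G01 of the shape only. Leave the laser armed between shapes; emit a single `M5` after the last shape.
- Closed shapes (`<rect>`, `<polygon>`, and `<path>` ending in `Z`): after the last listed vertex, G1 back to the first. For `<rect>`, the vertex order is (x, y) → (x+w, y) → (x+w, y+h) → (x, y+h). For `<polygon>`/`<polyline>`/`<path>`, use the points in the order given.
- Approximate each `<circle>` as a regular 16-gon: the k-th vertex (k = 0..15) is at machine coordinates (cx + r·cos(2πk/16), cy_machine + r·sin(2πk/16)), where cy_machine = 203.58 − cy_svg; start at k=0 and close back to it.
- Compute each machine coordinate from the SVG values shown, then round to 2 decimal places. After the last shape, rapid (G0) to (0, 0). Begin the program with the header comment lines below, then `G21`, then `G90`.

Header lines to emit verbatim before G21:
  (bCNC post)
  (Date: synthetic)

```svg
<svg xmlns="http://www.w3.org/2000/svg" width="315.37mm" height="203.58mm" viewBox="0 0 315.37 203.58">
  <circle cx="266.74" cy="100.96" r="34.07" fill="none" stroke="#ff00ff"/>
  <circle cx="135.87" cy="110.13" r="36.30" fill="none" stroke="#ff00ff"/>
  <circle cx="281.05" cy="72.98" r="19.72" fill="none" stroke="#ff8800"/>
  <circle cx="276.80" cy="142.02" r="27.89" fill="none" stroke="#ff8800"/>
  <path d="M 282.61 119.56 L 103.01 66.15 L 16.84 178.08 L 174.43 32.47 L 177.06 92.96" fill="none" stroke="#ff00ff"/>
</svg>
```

(bCNC post)
(Date: synthetic)
G21
G90
G0 X300.81 Y102.62
M3 S855
G01 X298.22 Y115.66 F1633
G01 X290.83 Y126.71
G01 X279.78 Y134.10
G01 X266.74 Y136.69
G01 X253.70 Y134.10
G01 X242.65 Y126.71
G01 X235.26 Y115.66
G01 X232.67 Y102.62
G01 X235.26 Y89.58
G01 X242.65 Y78.53
G01 X253.70 Y71.14
G01 X266.74 Y68.55
G01 X279.78 Y71.14
G01 X290.83 Y78.53
G01 X298.22 Y89.58
G01 X300.81 Y102.62
G0 X172.17 Y93.45
M3 S855
G01 X169.41 Y107.34 F1633
G01 X161.54 Y119.12
G01 X149.76 Y126.99
G01 X135.87 Y129.75
G01 X121.98 Y126.99
G01 X110.20 Y119.12
G01 X102.33 Y107.34
G01 X99.57 Y93.45
G01 X102.33 Y79.56
G01 X110.20 Y67.78
G01 X121.98 Y59.91
G01 X135.87 Y57.15
G01 X149.76 Y59.91
G01 X161.54 Y67.78
G01 X169.41 Y79.56
G01 X172.17 Y93.45
G0 X300.77 Y130.60
M3 S139
G01 X299.27 Y138.15 F2676
G01 X294.99 Y144.54
G01 X288.60 Y148.82
G01 X281.05 Y150.32
G01 X273.50 Y148.82
G01 X267.11 Y144.54
G01 X262.83 Y138.15
G01 X261.33 Y130.60
G01 X262.83 Y123.05
G01 X267.11 Y116.66
G01 X273.50 Y112.38
G01 X281.05 Y110.88
G01 X288.60 Y112.38
G01 X294.99 Y116.66
G01 X299.27 Y123.05
G01 X300.77 Y130.60
G0 X304.69 Y61.56
M3 S139
G01 X302.57 Y72.23 F2676
G01 X296.52 Y81.28
G01 X287.47 Y87.33
G01 X276.80 Y89.45
G01 X266.13 Y87.33
G01 X257.08 Y81.28
G01 X251.03 Y72.23
G01 X248.91 Y61.56
G01 X251.03 Y50.89
G01 X257.08 Y41.84
G01 X266.13 Y35.79
G01 X276.80 Y33.67
G01 X287.47 Y35.79
G01 X296.52 Y41.84
G01 X302.57 Y50.89
G01 X304.69 Y61.56
G0 X282.61 Y84.02
M3 S855
G01 X103.01 Y137.43 F1633
G01 X16.84 Y25.50
G01 X174.43 Y171.11
G01 X177.06 Y110.62
M5
G0 X0.00 Y0.00

1 u = 1 mm; y_m = 203.58 − y.

[1] `<circle>` circle, #ff00ff→cut S855 F1633: (300.81,102.62) → (298.22,115.66) → (290.83,126.71) → (279.78,134.10) → (266.74,136.69) → (253.70,134.10) → (242.65,126.71) → (235.26,115.66) → (232.67,102.62) → (235.26,89.58) → (242.65,78.53) → (253.70,71.14) → (266.74,68.55) → (279.78,71.14) → (290.83,78.53) → (298.22,89.58) → (300.81,102.62) (closed)

[2] `<circle>` circle, #ff00ff→cut S855 F1633: (172.17,93.45) → (169.41,107.34) → (161.54,119.12) → (149.76,126.99) → (135.87,129.75) → (121.98,126.99) → (110.20,119.12) → (102.33,107.34) → (99.57,93.45) → (102.33,79.56) → (110.20,67.78) → (121.98,59.91) → (135.87,57.15) → (149.76,59.91) → (161.54,67.78) → (169.41,79.56) → (172.17,93.45) (closed)

[3] `<circle>` circle, #ff8800→engrave S139 F2676: (300.77,130.60) → (299.27,138.15) → (294.99,144.54) → (288.60,148.82) → (281.05,150.32) → (273.50,148.82) → (267.11,144.54) → (262.83,138.15) → (261.33,130.60) → (262.83,123.05) → (267.11,116.66) → (273.50,112.38) → (281.05,110.88) → (288.60,112.38) → (294.99,116.66) → (299.27,123.05) → (300.77,130.60) (closed)

[4] `<circle>` circle, #ff8800→engrave S139 F2676: (304.69,61.56) → (302.57,72.23) → (296.52,81.28) → (287.47,87.33) → (276.80,89.45) → (266.13,87.33) → (257.08,81.28) → (251.03,72.23) → (248.91,61.56) → (251.03,50.89) → (257.08,41.84) → (266.13,35.79) → (276.80,33.67) → (287.47,35.79) → (296.52,41.84) → (302.57,50.89) → (304.69,61.56) (closed)

[5] `<path>` open polyline, #ff00ff→cut S855 F1633: (282.61,84.02) → (103.01,137.43) → (16.84,25.50) → (174.43,171.11) → (177.06,110.62)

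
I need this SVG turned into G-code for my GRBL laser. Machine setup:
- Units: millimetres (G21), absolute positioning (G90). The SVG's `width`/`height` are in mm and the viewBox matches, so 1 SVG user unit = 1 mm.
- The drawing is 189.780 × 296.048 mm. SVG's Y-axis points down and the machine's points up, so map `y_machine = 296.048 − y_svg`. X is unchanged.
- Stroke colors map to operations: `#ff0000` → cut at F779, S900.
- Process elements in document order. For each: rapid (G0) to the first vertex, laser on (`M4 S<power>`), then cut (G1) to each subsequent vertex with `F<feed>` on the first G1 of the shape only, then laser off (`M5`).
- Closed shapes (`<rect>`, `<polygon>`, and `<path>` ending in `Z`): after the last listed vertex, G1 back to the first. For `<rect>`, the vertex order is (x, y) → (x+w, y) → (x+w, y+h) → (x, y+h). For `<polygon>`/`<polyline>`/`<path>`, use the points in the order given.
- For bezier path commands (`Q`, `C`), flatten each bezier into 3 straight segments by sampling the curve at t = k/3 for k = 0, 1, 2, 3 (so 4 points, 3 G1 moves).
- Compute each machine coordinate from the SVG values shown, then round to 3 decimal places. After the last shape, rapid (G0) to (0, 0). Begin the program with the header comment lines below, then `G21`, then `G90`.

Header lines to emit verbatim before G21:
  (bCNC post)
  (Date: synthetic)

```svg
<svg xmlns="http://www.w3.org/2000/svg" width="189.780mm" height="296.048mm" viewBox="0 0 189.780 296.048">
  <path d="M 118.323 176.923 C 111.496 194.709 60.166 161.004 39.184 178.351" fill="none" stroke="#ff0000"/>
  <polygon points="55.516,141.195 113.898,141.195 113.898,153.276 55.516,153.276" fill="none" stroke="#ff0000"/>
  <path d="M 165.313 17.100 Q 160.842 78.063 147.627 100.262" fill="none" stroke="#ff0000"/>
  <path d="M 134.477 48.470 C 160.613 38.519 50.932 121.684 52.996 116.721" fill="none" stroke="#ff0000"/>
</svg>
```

viewBox `0 0 189.780 296.048` with mm width/height → 1 unit = 1 mm. Flip: y_m = 296.048 − y_svg.

**Shape 1** — `<path>` cubic bezier, stroke `#ff0000` → cut (S900, F779). Control points (SVG): P0=(118.323,176.923), P1=(111.496,194.709), P2=(60.166,161.004), P3=(39.184,178.351); sampled at t=k/3. Machine vertices: (118.323,119.125) → (99.434,114.705) → (67.510,121.825) → (39.184,117.697). Open path.

**Shape 2** — `<polygon>` rectangle, stroke `#ff0000` → cut (S900, F779). Machine vertices: (55.516,154.853) → (113.898,154.853) → (113.898,142.772) → (55.516,142.772) → (55.516,154.853). Closed: final G1 returns to the first vertex.

**Shape 3** — `<path>` quadratic bezier, stroke `#ff0000` → cut (S900, F779). Control points (SVG): P0=(165.313,17.100), P1=(160.842,78.063), P2=(147.627,100.262); sampled at t=k/3. Machine vertices: (165.313,278.948) → (161.361,242.613) → (155.465,214.892) → (147.627,195.786). Open path.

**Shape 4** — `<path>` cubic bezier, stroke `#ff0000` → cut (S900, F779). Control points (SVG): P0=(134.477,48.470), P1=(160.613,38.519), P2=(50.932,121.684), P3=(52.996,116.721); sampled at t=k/3. Machine vertices: (134.477,247.578) → (124.510,233.203) → (79.011,197.027) → (52.996,179.327). Open path.

(bCNC post)
(Date: synthetic)
G21
G90
G0 X118.323 Y119.125
M4 S900
G1 X99.434 Y114.705 F779
G1 X67.510 Y121.825
G1 X39.184 Y117.697
M5
G0 X55.516 Y154.853
M4 S900
G1 X113.898 Y154.853 F779
G1 X113.898 Y142.772
G1 X55.516 Y142.772
G1 X55.516 Y154.853
M5
G0 X165.313 Y278.948
M4 S900
G1 X161.361 Y242.613 F779
G1 X155.465 Y214.892
G1 X147.627 Y195.786
M5
G0 X134.477 Y247.578
M4 S900
G1 X124.510 Y233.203 F779
G1 X79.011 Y197.027
G1 X52.996 Y179.327
M5
G0 X0.000 Y0.000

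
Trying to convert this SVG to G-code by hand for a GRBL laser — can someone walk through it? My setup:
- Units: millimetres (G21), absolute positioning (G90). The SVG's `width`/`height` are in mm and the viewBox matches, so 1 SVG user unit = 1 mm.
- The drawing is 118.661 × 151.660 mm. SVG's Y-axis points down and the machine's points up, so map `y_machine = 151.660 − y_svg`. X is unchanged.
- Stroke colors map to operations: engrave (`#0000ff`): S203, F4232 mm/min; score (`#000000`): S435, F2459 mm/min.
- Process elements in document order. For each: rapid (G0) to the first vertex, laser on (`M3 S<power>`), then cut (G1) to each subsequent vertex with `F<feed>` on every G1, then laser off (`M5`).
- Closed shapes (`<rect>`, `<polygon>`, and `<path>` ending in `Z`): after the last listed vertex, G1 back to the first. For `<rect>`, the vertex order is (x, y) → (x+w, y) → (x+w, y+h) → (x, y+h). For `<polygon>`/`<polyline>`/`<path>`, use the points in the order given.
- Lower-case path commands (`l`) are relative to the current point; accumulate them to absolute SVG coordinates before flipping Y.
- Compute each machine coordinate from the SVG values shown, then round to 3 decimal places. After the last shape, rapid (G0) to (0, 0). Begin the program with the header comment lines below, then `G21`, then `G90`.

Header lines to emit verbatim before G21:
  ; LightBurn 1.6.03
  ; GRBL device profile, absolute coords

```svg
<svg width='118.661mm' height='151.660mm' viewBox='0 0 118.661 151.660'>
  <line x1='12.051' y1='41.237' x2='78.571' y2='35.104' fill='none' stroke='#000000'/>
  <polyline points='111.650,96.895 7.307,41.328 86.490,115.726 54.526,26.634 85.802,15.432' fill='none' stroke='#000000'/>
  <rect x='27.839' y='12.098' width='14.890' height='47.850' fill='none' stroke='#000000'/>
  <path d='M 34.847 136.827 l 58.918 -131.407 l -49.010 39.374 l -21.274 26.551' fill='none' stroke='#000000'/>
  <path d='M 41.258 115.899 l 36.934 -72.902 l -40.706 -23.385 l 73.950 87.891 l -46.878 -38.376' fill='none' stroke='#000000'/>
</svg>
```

viewBox `0 0 118.661 151.660` with mm width/height → 1 unit = 1 mm. Flip: y_m = 151.660 − y_svg.

**Shape 1** — `<line>` line segment, stroke `#000000` → score (S435, F2459). Machine vertices: (12.051,110.423) → (78.571,116.556). Open path.

**Shape 2** — `<polyline>` open polyline, stroke `#000000` → score (S435, F2459). Machine vertices: (111.650,54.765) → (7.307,110.332) → (86.490,35.934) → (54.526,125.026) → (85.802,136.228). Open path.

**Shape 3** — `<rect>` rectangle, stroke `#000000` → score (S435, F2459). Machine vertices: (27.839,139.562) → (42.729,139.562) → (42.729,91.712) → (27.839,91.712) → (27.839,139.562). Closed: final G1 returns to the first vertex.

**Shape 4** — `<path>` open polyline, stroke `#000000` → score (S435, F2459). Machine vertices: (34.847,14.833) → (93.765,146.240) → (44.755,106.866) → (23.481,80.315). Open path.

**Shape 5** — `<path>` open polyline, stroke `#000000` → score (S435, F2459). Machine vertices: (41.258,35.761) → (78.192,108.663) → (37.486,132.048) → (111.436,44.157) → (64.558,82.533). Open path.

; LightBurn 1.6.03
; GRBL device profile, absolute coords
G21
G90
G0 X12.051 Y110.423
M3 S435
G1 X78.571 Y116.556 F2459
M5
G0 X111.650 Y54.765
M3 S435
G1 X7.307 Y110.332 F2459
G1 X86.490 Y35.934 F2459
G1 X54.526 Y125.026 F2459
G1 X85.802 Y136.228 F2459
M5
G0 X27.839 Y139.562
M3 S435
G1 X42.729 Y139.562 F2459
G1 X42.729 Y91.712 F2459
G1 X27.839 Y91.712 F2459
G1 X27.839 Y139.562 F2459
M5
G0 X34.847 Y14.833
M3 S435
G1 X93.765 Y146.240 F2459
G1 X44.755 Y106.866 F2459
G1 X23.481 Y80.315 F2459
M5
G0 X41.258 Y35.761
M3 S435
G1 X78.192 Y108.663 F2459
G1 X37.486 Y132.048 F2459
G1 X111.436 Y44.157 F2459
G1 X64.558 Y82.533 F2459
M5
G0 X0.000 Y0.000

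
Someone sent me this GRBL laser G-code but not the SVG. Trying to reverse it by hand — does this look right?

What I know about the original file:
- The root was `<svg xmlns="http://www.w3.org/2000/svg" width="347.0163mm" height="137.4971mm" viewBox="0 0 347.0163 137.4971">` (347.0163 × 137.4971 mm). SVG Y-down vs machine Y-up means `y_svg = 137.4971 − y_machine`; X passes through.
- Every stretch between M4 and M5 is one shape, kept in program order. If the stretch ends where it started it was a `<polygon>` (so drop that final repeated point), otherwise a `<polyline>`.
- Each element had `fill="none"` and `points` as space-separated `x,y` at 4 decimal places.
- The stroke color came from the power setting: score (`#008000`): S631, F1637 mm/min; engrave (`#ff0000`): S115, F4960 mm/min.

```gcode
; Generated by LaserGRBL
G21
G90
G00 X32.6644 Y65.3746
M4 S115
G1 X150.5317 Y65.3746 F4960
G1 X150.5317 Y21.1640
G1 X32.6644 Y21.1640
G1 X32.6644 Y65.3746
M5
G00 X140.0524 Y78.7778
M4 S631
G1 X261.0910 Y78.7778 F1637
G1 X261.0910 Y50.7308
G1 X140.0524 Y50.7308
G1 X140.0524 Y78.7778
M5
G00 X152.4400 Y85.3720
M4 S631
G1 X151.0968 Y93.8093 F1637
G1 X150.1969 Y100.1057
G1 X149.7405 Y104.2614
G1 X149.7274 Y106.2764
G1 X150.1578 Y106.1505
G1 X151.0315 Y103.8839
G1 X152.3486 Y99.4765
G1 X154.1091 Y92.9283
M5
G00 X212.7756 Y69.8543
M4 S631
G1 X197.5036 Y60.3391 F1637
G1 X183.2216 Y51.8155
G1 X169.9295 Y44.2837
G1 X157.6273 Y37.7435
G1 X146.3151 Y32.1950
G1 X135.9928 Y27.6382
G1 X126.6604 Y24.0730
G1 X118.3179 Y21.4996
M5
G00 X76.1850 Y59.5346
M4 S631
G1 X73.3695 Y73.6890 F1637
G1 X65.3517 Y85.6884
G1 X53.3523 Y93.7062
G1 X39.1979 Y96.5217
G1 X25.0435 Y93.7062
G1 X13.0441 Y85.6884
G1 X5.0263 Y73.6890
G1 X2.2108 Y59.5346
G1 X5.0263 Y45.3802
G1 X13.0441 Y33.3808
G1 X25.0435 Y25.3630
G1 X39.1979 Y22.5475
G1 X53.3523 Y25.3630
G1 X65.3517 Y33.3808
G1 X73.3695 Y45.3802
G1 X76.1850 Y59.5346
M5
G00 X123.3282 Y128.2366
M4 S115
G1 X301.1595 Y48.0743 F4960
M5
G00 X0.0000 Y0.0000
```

y_svg = 137.4971 − y_m.

[1] S115→`#ff0000` (engrave); closed run; points: 32.6644,72.1225 150.5317,72.1225 150.5317,116.3331 32.6644,116.3331

[2] S631→`#008000` (score); closed run; points: 140.0524,58.7193 261.0910,58.7193 261.0910,86.7663 140.0524,86.7663

[3] S631→`#008000` (score); open run; points: 152.4400,52.1251 151.0968,43.6878 150.1969,37.3914 149.7405,33.2357 149.7274,31.2207 150.1578,31.3466 151.0315,33.6132 152.3486,38.0206 154.1091,44.5688

[4] S631→`#008000` (score); open run; points: 212.7756,67.6428 197.5036,77.1580 183.2216,85.6816 169.9295,93.2134 157.6273,99.7536 146.3151,105.3021 135.9928,109.8589 126.6604,113.4241 118.3179,115.9975

[5] S631→`#008000` (score); closed run; points: 76.1850,77.9625 73.3695,63.8081 65.3517,51.8087 53.3523,43.7909 39.1979,40.9754 25.0435,43.7909 13.0441,51.8087 5.0263,63.8081 2.2108,77.9625 5.0263,92.1169 13.0441,104.1163 25.0435,112.1341 39.1979,114.9496 53.3523,112.1341 65.3517,104.1163 73.3695,92.1169

[6] S115→`#ff0000` (engrave); open run; points: 123.3282,9.2605 301.1595,89.4228

<svg xmlns="http://www.w3.org/2000/svg" width="347.0163mm" height="137.4971mm" viewBox="0 0 347.0163 137.4971">
  <polygon points="32.6644,72.1225 150.5317,72.1225 150.5317,116.3331 32.6644,116.3331" fill="none" stroke="#ff0000"/>
  <polygon points="140.0524,58.7193 261.0910,58.7193 261.0910,86.7663 140.0524,86.7663" fill="none" stroke="#008000"/>
  <polyline points="152.4400,52.1251 151.0968,43.6878 150.1969,37.3914 149.7405,33.2357 149.7274,31.2207 150.1578,31.3466 151.0315,33.6132 152.3486,38.0206 154.1091,44.5688" fill="none" stroke="#008000"/>
  <polyline points="212.7756,67.6428 197.5036,77.1580 183.2216,85.6816 169.9295,93.2134 157.6273,99.7536 146.3151,105.3021 135.9928,109.8589 126.6604,113.4241 118.3179,115.9975" fill="none" stroke="#008000"/>
  <polygon points="76.1850,77.9625 73.3695,63.8081 65.3517,51.8087 53.3523,43.7909 39.1979,40.9754 25.0435,43.7909 13.0441,51.8087 5.0263,63.8081 2.2108,77.9625 5.0263,92.1169 13.0441,104.1163 25.0435,112.1341 39.1979,114.9496 53.3523,112.1341 65.3517,104.1163 73.3695,92.1169" fill="none" stroke="#008000"/>
  <polyline points="123.3282,9.2605 301.1595,89.4228" fill="none" stroke="#ff0000"/>
</svg>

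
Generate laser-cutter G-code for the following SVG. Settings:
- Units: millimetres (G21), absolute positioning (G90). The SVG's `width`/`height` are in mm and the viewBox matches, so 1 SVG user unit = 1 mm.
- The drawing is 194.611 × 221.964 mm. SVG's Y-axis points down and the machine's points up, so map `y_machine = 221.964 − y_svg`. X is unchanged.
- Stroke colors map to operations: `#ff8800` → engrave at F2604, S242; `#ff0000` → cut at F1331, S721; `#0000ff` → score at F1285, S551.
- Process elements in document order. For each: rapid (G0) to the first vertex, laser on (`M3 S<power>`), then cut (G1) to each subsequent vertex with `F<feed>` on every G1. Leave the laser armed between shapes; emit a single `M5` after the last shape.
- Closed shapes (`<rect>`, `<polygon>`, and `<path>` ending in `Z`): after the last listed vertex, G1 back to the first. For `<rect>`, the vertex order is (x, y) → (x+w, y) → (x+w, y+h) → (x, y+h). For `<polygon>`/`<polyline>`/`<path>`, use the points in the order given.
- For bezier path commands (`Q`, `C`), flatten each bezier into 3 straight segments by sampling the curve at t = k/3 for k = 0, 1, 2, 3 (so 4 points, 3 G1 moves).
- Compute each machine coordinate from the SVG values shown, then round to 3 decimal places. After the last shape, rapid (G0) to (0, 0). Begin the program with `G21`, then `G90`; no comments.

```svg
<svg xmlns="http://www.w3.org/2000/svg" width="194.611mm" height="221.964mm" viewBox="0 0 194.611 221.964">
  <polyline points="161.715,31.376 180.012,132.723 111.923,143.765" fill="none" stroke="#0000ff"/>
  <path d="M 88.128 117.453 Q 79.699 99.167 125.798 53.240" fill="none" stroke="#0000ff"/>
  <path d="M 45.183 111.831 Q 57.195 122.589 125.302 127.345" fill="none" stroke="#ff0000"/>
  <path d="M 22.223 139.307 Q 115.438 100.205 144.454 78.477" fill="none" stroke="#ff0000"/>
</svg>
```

G21
G90
G0 X161.715 Y190.588
M3 S551
G1 X180.012 Y89.241 F1285
G1 X111.923 Y78.199 F1285
G0 X88.128 Y104.511
M3 S551
G1 X88.567 Y119.773 F1285
G1 X101.124 Y141.177 F1285
G1 X125.798 Y168.724 F1285
G0 X45.183 Y110.133
M3 S721
G1 X59.424 Y103.628 F1331
G1 X86.130 Y98.457 F1331
G1 X125.302 Y94.619 F1331
G0 X22.223 Y82.657
M3 S721
G1 X77.233 Y106.795 F1331
G1 X117.977 Y127.071 F1331
G1 X144.454 Y143.487 F1331
M5
G0 X0.000 Y0.000

1 u = 1 mm; y_m = 221.964 − y.

[1] `<polyline>` open polyline, #0000ff→score S551 F1285: (161.715,190.588) → (180.012,89.241) → (111.923,78.199)

[2] `<path>` quadratic bezier, #0000ff→score S551 F1285: (88.128,104.511) → (88.567,119.773) → (101.124,141.177) → (125.798,168.724)

[3] `<path>` quadratic bezier, #ff0000→cut S721 F1331: (45.183,110.133) → (59.424,103.628) → (86.130,98.457) → (125.302,94.619)

[4] `<path>` quadratic bezier, #ff0000→cut S721 F1331: (22.223,82.657) → (77.233,106.795) → (117.977,127.071) → (144.454,143.487)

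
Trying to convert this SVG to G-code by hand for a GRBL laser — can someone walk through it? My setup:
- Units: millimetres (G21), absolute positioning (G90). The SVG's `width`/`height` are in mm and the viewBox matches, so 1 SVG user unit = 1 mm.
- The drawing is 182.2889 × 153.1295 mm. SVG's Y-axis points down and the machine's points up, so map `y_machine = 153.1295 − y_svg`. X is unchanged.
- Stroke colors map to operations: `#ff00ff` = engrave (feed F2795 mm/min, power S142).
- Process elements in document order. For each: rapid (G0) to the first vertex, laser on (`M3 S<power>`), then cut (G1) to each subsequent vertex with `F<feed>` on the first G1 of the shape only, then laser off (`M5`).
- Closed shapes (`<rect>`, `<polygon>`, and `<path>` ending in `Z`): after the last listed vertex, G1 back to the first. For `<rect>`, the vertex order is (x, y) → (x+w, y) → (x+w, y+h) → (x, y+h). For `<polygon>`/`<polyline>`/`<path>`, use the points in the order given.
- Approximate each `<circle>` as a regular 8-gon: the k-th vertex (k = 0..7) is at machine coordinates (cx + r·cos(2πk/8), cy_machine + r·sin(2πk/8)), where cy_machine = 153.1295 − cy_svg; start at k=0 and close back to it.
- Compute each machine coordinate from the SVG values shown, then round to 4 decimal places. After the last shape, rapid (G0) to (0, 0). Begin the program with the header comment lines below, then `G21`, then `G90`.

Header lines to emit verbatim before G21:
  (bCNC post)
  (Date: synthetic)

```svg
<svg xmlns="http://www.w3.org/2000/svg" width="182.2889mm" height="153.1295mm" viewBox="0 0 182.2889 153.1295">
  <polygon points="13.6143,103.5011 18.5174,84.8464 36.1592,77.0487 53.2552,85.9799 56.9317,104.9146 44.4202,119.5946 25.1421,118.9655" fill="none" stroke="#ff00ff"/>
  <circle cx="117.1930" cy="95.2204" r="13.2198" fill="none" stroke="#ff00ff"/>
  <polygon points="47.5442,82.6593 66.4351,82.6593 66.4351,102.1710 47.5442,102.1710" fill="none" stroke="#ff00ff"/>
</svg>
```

(bCNC post)
(Date: synthetic)
G21
G90
G0 X13.6143 Y49.6284
M3 S142
G1 X18.5174 Y68.2831 F2795
G1 X36.1592 Y76.0808
G1 X53.2552 Y67.1496
G1 X56.9317 Y48.2149
G1 X44.4202 Y33.5349
G1 X25.1421 Y34.1640
G1 X13.6143 Y49.6284
M5
G0 X130.4128 Y57.9091
M3 S142
G1 X126.5408 Y67.2569 F2795
G1 X117.1930 Y71.1289
G1 X107.8452 Y67.2569
G1 X103.9732 Y57.9091
G1 X107.8452 Y48.5613
G1 X117.1930 Y44.6893
G1 X126.5408 Y48.5613
G1 X130.4128 Y57.9091
M5
G0 X47.5442 Y70.4702
M3 S142
G1 X66.4351 Y70.4702 F2795
G1 X66.4351 Y50.9585
G1 X47.5442 Y50.9585
G1 X47.5442 Y70.4702
M5
G0 X0.0000 Y0.0000

viewBox `0 0 182.2889 153.1295` with mm width/height → 1 unit = 1 mm. Flip: y_m = 153.1295 − y_svg.

**Shape 1** — `<polygon>` regular polygon, stroke `#ff00ff` → engrave (S142, F2795). Machine vertices: (13.6143,49.6284) → (18.5174,68.2831) → (36.1592,76.0808) → (53.2552,67.1496) → (56.9317,48.2149) → (44.4202,33.5349) → (25.1421,34.1640) → (13.6143,49.6284). Closed: final G1 returns to the first vertex.

**Shape 2** — `<circle>` circle, stroke `#ff00ff` → engrave (S142, F2795). Machine vertices: (130.4128,57.9091) → (126.5408,67.2569) → (117.1930,71.1289) → (107.8452,67.2569) → (103.9732,57.9091) → (107.8452,48.5613) → (117.1930,44.6893) → (126.5408,48.5613) → (130.4128,57.9091). Closed: final G1 returns to the first vertex.

**Shape 3** — `<polygon>` rectangle, stroke `#ff00ff` → engrave (S142, F2795). Machine vertices: (47.5442,70.4702) → (66.4351,70.4702) → (66.4351,50.9585) → (47.5442,50.9585) → (47.5442,70.4702). Closed: final G1 returns to the first vertex.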